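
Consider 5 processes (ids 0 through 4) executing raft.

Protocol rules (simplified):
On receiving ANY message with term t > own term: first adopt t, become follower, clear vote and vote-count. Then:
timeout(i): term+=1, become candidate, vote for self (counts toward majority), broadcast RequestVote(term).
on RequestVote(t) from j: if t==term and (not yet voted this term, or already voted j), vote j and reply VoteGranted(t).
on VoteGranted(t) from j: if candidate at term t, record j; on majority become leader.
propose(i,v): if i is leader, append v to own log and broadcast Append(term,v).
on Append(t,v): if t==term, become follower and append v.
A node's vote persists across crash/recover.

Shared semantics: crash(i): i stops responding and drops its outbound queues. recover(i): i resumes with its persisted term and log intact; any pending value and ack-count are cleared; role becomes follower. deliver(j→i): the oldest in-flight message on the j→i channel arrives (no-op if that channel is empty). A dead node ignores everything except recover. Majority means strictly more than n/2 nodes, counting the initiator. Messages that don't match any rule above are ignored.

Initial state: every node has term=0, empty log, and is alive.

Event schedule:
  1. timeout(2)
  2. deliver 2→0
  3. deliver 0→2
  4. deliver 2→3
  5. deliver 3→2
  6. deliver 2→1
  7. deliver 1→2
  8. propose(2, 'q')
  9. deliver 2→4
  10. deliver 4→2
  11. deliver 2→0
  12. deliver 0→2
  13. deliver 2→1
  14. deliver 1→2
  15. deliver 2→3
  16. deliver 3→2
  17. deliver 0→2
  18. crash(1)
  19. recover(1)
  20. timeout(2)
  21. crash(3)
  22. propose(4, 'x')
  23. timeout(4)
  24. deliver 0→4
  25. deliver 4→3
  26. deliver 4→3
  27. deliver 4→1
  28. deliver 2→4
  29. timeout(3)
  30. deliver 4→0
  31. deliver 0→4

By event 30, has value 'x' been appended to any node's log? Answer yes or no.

no

e1 timeout(2): 2[cand,t=1,-]
e2 deliver 2→0: 0[foll,t=1,-]
e3 deliver 0→2: ·
e4 deliver 2→3: 3[foll,t=1,-]
e5 deliver 3→2: 2[lead,t=1,-]
e6 deliver 2→1: 1[foll,t=1,-]
e7 deliver 1→2: ·
e8 propose(2,'q'): 2[lead,t=1,q]
e9 deliver 2→4: 4[foll,t=1,-]
e10 deliver 4→2: ·
e11 deliver 2→0: 0[foll,t=1,q]
e12 deliver 0→2: ·
e13 deliver 2→1: 1[foll,t=1,q]
e14 deliver 1→2: ·
e15 deliver 2→3: 3[foll,t=1,q]
e16 deliver 3→2: ·
e17 deliver 0→2: ·
e18 crash(1): 1[✗foll,t=1,q]
e19 recover(1): 1[foll,t=1,q]
e20 timeout(2): 2[cand,t=2,q]
e21 crash(3): 3[✗foll,t=1,q]
e22 propose(4,'x'): ·
e23 timeout(4): 4[cand,t=2,-]
e24 deliver 0→4: ·
e25 deliver 4→3: ·
e26 deliver 4→3: ·
e27 deliver 4→1: 1[foll,t=2,q]
e28 deliver 2→4: ·
e29 timeout(3): ·
e30 deliver 4→0: 0[foll,t=2,q]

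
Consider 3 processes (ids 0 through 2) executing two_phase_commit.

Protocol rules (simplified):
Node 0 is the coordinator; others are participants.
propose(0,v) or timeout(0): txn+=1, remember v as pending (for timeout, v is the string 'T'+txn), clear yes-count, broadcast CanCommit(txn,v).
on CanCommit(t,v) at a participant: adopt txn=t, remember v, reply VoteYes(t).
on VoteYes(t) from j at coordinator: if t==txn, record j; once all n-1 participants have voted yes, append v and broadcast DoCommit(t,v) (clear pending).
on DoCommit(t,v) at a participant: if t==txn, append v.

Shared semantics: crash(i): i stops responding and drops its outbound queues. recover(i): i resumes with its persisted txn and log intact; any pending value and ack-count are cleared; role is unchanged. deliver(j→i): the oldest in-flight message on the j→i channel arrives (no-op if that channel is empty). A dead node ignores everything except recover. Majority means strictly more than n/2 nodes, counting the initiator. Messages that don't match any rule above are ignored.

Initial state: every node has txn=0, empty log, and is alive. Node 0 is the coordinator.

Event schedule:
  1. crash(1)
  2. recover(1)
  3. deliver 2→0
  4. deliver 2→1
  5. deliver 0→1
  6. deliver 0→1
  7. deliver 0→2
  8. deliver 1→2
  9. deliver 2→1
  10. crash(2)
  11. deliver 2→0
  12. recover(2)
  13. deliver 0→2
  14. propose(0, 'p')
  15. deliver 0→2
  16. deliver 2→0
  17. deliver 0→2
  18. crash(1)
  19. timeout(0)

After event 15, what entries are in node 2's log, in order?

step 1 crash(1): 1={✗part,t=0,log=-}
step 2 recover(1): 1={part,t=0,log=-}
step 3 deliver 2→0: —
step 4 deliver 2→1: —
step 5 deliver 0→1: —
step 6 deliver 0→1: —
step 7 deliver 0→2: —
step 8 deliver 1→2: —
step 9 deliver 2→1: —
step 10 crash(2): 2={✗part,t=0,log=-}
step 11 deliver 2→0: —
step 12 recover(2): 2={part,t=0,log=-}
step 13 deliver 0→2: —
step 14 propose(0,'p'): 0={coor,t=1,log=-}
step 15 deliver 0→2: 2={part,t=1,log=-}

empty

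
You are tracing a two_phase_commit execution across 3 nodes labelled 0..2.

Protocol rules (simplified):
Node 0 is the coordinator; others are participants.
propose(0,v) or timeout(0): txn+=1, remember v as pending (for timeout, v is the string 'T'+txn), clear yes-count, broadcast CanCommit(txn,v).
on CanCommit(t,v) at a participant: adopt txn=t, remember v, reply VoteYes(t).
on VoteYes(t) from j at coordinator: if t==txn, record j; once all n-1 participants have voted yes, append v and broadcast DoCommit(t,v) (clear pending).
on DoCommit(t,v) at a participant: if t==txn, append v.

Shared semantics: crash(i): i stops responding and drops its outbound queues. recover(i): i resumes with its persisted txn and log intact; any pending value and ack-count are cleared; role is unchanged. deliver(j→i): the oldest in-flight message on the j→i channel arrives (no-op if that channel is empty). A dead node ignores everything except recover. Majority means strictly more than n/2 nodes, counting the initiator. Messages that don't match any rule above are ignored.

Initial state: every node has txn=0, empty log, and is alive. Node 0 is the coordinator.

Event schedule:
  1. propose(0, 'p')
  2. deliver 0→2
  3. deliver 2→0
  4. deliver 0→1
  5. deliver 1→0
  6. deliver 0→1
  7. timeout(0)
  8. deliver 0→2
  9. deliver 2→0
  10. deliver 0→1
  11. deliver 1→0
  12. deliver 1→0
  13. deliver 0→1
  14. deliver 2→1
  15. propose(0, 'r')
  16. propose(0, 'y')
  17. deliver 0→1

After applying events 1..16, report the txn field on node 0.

1. propose(0,'p'):  <0:coor t1 ->
2. deliver 0→2:  <2:part t1 ->
3. deliver 2→0:  nop
4. deliver 0→1:  <1:part t1 ->
5. deliver 1→0:  <0:coor t1 p>
6. deliver 0→1:  <1:part t1 p>
7. timeout(0):  <0:coor t2 p>
8. deliver 0→2:  <2:part t1 p>
9. deliver 2→0:  nop
10. deliver 0→1:  <1:part t2 p>
11. deliver 1→0:  nop
12. deliver 1→0:  nop
13. deliver 0→1:  nop
14. deliver 2→1:  nop
15. propose(0,'r'):  <0:coor t3 p>
16. propose(0,'y'):  <0:coor t4 p>

4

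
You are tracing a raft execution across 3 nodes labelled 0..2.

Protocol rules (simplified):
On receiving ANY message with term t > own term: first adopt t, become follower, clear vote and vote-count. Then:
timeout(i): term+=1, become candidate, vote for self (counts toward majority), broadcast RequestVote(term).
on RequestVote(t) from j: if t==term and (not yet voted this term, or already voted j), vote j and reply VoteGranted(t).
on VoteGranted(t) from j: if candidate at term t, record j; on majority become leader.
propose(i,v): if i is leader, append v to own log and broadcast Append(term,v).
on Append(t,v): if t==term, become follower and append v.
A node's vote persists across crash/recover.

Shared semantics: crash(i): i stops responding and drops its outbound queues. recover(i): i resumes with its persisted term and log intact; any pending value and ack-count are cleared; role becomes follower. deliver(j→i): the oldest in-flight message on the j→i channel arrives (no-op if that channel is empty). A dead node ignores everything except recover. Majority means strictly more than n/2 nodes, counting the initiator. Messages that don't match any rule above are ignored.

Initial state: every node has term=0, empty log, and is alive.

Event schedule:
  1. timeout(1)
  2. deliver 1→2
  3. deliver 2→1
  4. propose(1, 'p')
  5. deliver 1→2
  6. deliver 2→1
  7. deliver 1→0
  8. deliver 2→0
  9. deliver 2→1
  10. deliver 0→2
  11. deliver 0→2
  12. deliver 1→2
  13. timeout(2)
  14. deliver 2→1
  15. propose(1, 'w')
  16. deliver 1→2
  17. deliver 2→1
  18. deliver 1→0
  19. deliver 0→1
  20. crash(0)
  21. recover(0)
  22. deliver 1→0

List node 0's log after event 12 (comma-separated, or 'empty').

empty

e1 timeout(1): 1[cand,t=1,-]
e2 deliver 1→2: 2[foll,t=1,-]
e3 deliver 2→1: 1[lead,t=1,-]
e4 propose(1,'p'): 1[lead,t=1,p]
e5 deliver 1→2: 2[foll,t=1,p]
e6 deliver 2→1: ·
e7 deliver 1→0: 0[foll,t=1,-]
e8 deliver 2→0: ·
e9 deliver 2→1: ·
e10 deliver 0→2: ·
e11 deliver 0→2: ·
e12 deliver 1→2: ·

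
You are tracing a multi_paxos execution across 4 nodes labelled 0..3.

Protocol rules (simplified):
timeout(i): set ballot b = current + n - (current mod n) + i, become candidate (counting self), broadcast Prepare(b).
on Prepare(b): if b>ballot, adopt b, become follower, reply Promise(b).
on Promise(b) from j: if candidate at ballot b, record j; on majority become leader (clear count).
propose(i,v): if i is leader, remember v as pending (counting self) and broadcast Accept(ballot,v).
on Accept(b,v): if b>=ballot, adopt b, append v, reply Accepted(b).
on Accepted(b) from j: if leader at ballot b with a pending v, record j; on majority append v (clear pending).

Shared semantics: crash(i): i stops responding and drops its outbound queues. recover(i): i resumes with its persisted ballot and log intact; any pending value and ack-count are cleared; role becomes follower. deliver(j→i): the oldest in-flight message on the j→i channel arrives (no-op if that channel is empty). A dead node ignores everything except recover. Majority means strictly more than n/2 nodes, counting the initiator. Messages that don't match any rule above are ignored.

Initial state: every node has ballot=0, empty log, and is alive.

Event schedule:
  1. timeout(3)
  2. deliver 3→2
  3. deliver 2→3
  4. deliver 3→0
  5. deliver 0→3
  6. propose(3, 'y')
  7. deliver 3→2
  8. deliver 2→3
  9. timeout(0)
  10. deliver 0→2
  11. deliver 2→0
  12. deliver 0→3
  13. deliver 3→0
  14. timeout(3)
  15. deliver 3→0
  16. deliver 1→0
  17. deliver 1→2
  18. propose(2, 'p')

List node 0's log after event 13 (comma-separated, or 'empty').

after 1 — timeout(3): n3:cand/b7/[-]
after 2 — deliver 3→2: n2:foll/b7/[-]
after 3 — deliver 2→3: ·
after 4 — deliver 3→0: n0:foll/b7/[-]
after 5 — deliver 0→3: n3:lead/b7/[-]
after 6 — propose(3,'y'): ·
after 7 — deliver 3→2: n2:foll/b7/[y]
after 8 — deliver 2→3: ·
after 9 — timeout(0): n0:cand/b8/[-]
after 10 — deliver 0→2: n2:foll/b8/[y]
after 11 — deliver 2→0: ·
after 12 — deliver 0→3: n3:foll/b8/[-]
after 13 — deliver 3→0: ·

empty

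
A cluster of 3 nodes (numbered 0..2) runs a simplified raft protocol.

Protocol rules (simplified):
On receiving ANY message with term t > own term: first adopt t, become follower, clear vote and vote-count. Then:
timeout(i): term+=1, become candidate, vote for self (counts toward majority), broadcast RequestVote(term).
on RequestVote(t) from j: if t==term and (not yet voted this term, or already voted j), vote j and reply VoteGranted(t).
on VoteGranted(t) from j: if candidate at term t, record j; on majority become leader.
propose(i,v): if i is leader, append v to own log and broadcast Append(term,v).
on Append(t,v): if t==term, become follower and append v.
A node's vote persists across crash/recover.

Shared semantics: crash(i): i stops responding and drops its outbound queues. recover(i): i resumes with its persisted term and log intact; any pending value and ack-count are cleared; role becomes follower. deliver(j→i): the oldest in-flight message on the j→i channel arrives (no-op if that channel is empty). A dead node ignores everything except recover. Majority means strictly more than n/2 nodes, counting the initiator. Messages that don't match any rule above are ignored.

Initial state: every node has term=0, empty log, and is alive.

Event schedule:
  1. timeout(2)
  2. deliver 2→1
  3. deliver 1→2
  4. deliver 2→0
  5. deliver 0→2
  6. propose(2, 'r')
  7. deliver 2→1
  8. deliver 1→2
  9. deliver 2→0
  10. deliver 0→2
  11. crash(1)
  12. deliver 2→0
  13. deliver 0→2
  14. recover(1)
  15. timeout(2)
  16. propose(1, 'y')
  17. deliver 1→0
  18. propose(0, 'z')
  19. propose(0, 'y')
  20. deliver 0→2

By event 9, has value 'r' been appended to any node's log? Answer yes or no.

after 1 — timeout(2): n2:cand/t1/[-]
after 2 — deliver 2→1: n1:foll/t1/[-]
after 3 — deliver 1→2: n2:lead/t1/[-]
after 4 — deliver 2→0: n0:foll/t1/[-]
after 5 — deliver 0→2: ·
after 6 — propose(2,'r'): n2:lead/t1/[r]
after 7 — deliver 2→1: n1:foll/t1/[r]
after 8 — deliver 1→2: ·
after 9 — deliver 2→0: n0:foll/t1/[r]

yes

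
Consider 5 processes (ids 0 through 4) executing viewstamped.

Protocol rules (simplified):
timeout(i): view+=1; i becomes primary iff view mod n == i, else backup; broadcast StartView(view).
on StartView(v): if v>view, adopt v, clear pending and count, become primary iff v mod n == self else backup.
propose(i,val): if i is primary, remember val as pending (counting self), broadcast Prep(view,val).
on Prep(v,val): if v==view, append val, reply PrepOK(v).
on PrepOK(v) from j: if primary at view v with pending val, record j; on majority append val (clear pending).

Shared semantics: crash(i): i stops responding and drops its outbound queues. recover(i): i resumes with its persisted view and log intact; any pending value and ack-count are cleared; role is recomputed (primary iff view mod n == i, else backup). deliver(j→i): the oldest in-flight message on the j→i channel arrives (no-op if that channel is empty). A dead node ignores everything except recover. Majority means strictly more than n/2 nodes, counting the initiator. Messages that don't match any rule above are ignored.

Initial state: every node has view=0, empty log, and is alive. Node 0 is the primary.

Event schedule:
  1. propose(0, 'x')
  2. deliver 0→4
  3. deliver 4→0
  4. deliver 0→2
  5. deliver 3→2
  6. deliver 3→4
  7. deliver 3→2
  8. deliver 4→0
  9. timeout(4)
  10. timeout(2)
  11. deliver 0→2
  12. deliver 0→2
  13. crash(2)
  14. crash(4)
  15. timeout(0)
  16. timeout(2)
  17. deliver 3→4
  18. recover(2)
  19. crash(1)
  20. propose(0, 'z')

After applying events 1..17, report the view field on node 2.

[1] propose(0,'x') → ∅
[2] deliver 0→4 → N4(back v0 [x])
[3] deliver 4→0 → ∅
[4] deliver 0→2 → N2(back v0 [x])
[5] deliver 3→2 → ∅
[6] deliver 3→4 → ∅
[7] deliver 3→2 → ∅
[8] deliver 4→0 → ∅
[9] timeout(4) → N4(back v1 [x])
[10] timeout(2) → N2(back v1 [x])
[11] deliver 0→2 → ∅
[12] deliver 0→2 → ∅
[13] crash(2) → N2(✗back v1 [x])
[14] crash(4) → N4(✗back v1 [x])
[15] timeout(0) → N0(back v1 [-])
[16] timeout(2) → ∅
[17] deliver 3→4 → ∅

1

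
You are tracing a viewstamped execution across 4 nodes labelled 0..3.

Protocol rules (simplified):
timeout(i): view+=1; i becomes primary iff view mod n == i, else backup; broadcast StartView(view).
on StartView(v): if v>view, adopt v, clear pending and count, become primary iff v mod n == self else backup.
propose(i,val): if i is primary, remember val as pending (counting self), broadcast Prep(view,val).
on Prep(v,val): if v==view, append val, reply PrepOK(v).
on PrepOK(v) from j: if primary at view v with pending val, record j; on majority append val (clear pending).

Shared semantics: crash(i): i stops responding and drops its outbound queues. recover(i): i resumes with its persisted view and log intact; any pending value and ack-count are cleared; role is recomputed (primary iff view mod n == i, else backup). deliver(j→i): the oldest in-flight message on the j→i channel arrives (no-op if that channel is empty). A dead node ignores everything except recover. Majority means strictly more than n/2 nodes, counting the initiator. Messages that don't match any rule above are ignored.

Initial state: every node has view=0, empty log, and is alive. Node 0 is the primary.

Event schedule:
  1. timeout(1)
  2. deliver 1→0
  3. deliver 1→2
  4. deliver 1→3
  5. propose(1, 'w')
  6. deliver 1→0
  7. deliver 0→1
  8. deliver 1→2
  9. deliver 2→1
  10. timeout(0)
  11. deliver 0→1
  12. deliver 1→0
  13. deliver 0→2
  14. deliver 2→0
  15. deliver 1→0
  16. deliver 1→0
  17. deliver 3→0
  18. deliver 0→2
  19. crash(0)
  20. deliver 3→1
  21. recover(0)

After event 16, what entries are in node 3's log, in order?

empty

after 1 — timeout(1): n1:prim/v1/[-]
after 2 — deliver 1→0: n0:back/v1/[-]
after 3 — deliver 1→2: n2:back/v1/[-]
after 4 — deliver 1→3: n3:back/v1/[-]
after 5 — propose(1,'w'): ·
after 6 — deliver 1→0: n0:back/v1/[w]
after 7 — deliver 0→1: ·
after 8 — deliver 1→2: n2:back/v1/[w]
after 9 — deliver 2→1: n1:prim/v1/[w]
after 10 — timeout(0): n0:back/v2/[w]
after 11 — deliver 0→1: n1:back/v2/[w]
after 12 — deliver 1→0: ·
after 13 — deliver 0→2: n2:prim/v2/[w]
after 14 — deliver 2→0: ·
after 15 — deliver 1→0: ·
after 16 — deliver 1→0: ·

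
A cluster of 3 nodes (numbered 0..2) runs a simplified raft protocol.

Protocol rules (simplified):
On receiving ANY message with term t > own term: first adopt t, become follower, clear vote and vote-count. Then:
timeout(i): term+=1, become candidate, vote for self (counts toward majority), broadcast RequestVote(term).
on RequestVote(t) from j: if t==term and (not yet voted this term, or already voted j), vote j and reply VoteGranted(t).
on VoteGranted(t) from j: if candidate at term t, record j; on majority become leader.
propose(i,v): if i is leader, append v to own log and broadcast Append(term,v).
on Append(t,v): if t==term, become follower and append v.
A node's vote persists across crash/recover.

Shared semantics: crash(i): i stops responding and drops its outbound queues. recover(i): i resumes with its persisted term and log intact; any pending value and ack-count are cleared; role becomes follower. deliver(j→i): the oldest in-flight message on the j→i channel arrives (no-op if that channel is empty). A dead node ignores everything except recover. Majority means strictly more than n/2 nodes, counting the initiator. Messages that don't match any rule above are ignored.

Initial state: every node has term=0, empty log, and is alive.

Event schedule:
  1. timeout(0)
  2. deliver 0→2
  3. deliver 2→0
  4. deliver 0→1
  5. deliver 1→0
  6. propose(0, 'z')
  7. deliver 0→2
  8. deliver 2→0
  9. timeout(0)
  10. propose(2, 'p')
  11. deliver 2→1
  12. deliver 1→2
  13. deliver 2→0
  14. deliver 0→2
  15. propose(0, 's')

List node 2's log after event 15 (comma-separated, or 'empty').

z

[1] timeout(0) → N0(cand t1 [-])
[2] deliver 0→2 → N2(foll t1 [-])
[3] deliver 2→0 → N0(lead t1 [-])
[4] deliver 0→1 → N1(foll t1 [-])
[5] deliver 1→0 → ∅
[6] propose(0,'z') → N0(lead t1 [z])
[7] deliver 0→2 → N2(foll t1 [z])
[8] deliver 2→0 → ∅
[9] timeout(0) → N0(cand t2 [z])
[10] propose(2,'p') → ∅
[11] deliver 2→1 → ∅
[12] deliver 1→2 → ∅
[13] deliver 2→0 → ∅
[14] deliver 0→2 → N2(foll t2 [z])
[15] propose(0,'s') → ∅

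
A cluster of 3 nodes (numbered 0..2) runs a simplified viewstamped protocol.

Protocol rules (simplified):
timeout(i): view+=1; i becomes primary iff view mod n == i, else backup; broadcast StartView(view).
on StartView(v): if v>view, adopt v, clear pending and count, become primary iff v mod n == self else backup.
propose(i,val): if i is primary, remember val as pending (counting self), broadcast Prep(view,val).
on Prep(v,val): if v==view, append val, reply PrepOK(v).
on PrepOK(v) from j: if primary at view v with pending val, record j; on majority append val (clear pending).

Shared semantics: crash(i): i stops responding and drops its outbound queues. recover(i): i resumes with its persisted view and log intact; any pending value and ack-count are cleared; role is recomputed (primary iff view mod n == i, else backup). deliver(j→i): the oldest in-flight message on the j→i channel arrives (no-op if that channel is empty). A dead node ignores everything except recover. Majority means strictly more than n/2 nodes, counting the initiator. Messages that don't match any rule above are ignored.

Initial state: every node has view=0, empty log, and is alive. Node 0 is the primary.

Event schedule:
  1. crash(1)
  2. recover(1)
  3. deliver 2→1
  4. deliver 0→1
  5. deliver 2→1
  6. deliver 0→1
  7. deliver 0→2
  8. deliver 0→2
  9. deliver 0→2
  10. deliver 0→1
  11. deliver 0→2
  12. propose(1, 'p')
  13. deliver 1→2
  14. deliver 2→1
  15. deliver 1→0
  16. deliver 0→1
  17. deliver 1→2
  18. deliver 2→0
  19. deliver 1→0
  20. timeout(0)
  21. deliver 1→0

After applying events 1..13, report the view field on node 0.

0

step 1 crash(1): 1={✗back,v=0,log=-}
step 2 recover(1): 1={back,v=0,log=-}
step 3 deliver 2→1: —
step 4 deliver 0→1: —
step 5 deliver 2→1: —
step 6 deliver 0→1: —
step 7 deliver 0→2: —
step 8 deliver 0→2: —
step 9 deliver 0→2: —
step 10 deliver 0→1: —
step 11 deliver 0→2: —
step 12 propose(1,'p'): —
step 13 deliver 1→2: —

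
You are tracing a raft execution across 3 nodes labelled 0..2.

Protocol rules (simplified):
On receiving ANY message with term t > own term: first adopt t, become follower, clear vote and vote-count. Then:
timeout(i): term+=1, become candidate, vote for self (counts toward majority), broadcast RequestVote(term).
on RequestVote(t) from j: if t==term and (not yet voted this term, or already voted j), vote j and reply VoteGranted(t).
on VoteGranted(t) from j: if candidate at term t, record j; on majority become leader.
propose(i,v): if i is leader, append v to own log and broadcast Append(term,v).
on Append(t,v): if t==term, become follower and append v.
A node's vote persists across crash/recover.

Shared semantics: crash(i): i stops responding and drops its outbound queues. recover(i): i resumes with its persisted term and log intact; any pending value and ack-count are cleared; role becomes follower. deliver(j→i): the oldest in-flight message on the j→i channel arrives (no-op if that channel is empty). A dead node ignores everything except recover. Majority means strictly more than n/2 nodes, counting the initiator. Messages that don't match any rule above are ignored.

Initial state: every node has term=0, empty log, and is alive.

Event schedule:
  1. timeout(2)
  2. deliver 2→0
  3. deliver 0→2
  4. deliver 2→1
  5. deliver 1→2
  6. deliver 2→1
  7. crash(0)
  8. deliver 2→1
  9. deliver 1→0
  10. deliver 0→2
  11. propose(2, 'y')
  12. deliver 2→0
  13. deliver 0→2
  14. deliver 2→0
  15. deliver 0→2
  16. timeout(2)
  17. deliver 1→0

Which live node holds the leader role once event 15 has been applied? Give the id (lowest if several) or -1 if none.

step 1 timeout(2): 2={cand,t=1,log=-}
step 2 deliver 2→0: 0={foll,t=1,log=-}
step 3 deliver 0→2: 2={lead,t=1,log=-}
step 4 deliver 2→1: 1={foll,t=1,log=-}
step 5 deliver 1→2: —
step 6 deliver 2→1: —
step 7 crash(0): 0={✗foll,t=1,log=-}
step 8 deliver 2→1: —
step 9 deliver 1→0: —
step 10 deliver 0→2: —
step 11 propose(2,'y'): 2={lead,t=1,log=y}
step 12 deliver 2→0: —
step 13 deliver 0→2: —
step 14 deliver 2→0: —
step 15 deliver 0→2: —

2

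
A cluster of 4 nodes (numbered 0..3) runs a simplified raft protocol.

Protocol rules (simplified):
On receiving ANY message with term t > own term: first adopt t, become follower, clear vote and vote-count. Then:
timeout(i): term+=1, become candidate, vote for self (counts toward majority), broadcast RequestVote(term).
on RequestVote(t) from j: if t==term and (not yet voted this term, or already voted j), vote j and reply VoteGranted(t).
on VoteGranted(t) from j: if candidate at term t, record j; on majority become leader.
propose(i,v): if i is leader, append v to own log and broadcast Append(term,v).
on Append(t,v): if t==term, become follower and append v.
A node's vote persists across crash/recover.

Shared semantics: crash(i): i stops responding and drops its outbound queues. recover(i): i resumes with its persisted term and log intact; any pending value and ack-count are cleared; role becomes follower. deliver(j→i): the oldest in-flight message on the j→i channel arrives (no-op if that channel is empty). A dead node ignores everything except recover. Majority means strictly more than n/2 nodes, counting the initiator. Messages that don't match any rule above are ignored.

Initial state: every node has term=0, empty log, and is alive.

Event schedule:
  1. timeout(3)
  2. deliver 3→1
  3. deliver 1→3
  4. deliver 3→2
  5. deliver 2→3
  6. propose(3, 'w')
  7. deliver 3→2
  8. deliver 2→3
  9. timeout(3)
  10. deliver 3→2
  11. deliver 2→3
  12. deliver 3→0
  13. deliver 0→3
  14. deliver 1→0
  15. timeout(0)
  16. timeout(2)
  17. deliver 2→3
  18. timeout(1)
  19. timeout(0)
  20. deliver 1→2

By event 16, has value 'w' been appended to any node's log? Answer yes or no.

yes

step 1 timeout(3): 3={cand,t=1,log=-}
step 2 deliver 3→1: 1={foll,t=1,log=-}
step 3 deliver 1→3: —
step 4 deliver 3→2: 2={foll,t=1,log=-}
step 5 deliver 2→3: 3={lead,t=1,log=-}
step 6 propose(3,'w'): 3={lead,t=1,log=w}
step 7 deliver 3→2: 2={foll,t=1,log=w}
step 8 deliver 2→3: —
step 9 timeout(3): 3={cand,t=2,log=w}
step 10 deliver 3→2: 2={foll,t=2,log=w}
step 11 deliver 2→3: —
step 12 deliver 3→0: 0={foll,t=1,log=-}
step 13 deliver 0→3: —
step 14 deliver 1→0: —
step 15 timeout(0): 0={cand,t=2,log=-}
step 16 timeout(2): 2={cand,t=3,log=w}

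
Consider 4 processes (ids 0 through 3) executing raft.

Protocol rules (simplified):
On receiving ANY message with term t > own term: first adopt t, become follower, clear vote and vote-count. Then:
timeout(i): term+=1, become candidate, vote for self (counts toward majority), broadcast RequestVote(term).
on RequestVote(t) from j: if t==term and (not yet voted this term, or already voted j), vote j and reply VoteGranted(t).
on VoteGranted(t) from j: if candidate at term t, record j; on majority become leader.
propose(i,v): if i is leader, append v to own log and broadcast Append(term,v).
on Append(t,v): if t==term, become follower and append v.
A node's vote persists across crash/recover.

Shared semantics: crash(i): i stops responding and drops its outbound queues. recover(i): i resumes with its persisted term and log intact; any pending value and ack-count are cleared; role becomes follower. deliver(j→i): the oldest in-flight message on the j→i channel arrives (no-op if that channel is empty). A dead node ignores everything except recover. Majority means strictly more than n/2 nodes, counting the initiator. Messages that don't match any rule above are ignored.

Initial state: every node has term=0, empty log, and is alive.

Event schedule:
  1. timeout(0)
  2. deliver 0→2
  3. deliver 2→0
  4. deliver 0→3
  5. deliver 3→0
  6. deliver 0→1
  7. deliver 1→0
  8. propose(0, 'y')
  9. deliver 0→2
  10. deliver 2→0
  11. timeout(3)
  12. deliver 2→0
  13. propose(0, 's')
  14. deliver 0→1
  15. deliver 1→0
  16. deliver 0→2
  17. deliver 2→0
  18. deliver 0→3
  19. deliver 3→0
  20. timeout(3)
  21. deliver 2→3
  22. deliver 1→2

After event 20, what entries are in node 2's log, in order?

y,s

1. timeout(0):  <0:cand t1 ->
2. deliver 0→2:  <2:foll t1 ->
3. deliver 2→0:  nop
4. deliver 0→3:  <3:foll t1 ->
5. deliver 3→0:  <0:lead t1 ->
6. deliver 0→1:  <1:foll t1 ->
7. deliver 1→0:  nop
8. propose(0,'y'):  <0:lead t1 y>
9. deliver 0→2:  <2:foll t1 y>
10. deliver 2→0:  nop
11. timeout(3):  <3:cand t2 ->
12. deliver 2→0:  nop
13. propose(0,'s'):  <0:lead t1 y,s>
14. deliver 0→1:  <1:foll t1 y>
15. deliver 1→0:  nop
16. deliver 0→2:  <2:foll t1 y,s>
17. deliver 2→0:  nop
18. deliver 0→3:  nop
19. deliver 3→0:  <0:foll t2 y,s>
20. timeout(3):  <3:cand t3 ->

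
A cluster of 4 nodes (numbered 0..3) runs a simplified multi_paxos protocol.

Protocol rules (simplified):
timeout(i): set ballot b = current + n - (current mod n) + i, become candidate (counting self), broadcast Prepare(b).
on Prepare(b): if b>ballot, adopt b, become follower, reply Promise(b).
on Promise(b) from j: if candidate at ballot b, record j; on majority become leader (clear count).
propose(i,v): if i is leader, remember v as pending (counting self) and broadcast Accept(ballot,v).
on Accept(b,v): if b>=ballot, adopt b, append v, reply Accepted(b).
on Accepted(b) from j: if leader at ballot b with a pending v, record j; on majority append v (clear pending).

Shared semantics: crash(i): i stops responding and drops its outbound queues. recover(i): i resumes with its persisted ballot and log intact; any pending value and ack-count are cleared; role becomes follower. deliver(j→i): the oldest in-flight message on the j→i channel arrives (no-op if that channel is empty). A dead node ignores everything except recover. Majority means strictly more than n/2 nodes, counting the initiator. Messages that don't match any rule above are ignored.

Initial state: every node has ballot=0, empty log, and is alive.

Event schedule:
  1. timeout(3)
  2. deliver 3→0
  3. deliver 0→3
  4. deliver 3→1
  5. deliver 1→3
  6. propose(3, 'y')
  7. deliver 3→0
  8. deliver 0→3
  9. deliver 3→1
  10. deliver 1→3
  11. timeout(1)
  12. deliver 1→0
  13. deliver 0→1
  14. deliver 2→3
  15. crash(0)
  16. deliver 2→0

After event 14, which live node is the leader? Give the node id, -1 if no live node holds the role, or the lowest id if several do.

3

1. timeout(3):  <3:cand b7 ->
2. deliver 3→0:  <0:foll b7 ->
3. deliver 0→3:  nop
4. deliver 3→1:  <1:foll b7 ->
5. deliver 1→3:  <3:lead b7 ->
6. propose(3,'y'):  nop
7. deliver 3→0:  <0:foll b7 y>
8. deliver 0→3:  nop
9. deliver 3→1:  <1:foll b7 y>
10. deliver 1→3:  <3:lead b7 y>
11. timeout(1):  <1:cand b9 y>
12. deliver 1→0:  <0:foll b9 y>
13. deliver 0→1:  nop
14. deliver 2→3:  nop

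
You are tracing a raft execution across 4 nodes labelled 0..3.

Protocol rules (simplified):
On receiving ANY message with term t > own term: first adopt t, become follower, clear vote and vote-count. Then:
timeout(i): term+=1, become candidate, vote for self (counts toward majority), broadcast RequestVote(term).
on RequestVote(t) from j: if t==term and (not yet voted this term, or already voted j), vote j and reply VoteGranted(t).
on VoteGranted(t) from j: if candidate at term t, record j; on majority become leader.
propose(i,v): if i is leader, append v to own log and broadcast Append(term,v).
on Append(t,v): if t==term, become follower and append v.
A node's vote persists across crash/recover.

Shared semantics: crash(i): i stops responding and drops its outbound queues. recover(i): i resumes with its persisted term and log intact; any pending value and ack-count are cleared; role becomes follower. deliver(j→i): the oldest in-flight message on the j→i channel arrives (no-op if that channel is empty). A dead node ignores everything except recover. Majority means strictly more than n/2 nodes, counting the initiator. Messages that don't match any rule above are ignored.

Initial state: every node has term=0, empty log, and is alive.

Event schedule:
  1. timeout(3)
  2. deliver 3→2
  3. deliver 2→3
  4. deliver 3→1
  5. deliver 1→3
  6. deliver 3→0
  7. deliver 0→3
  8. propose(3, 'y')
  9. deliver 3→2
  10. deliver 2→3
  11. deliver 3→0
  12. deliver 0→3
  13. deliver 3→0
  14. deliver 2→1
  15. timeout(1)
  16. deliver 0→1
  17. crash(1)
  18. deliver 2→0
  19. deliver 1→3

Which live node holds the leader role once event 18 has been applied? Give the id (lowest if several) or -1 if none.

after 1 — timeout(3): n3:cand/t1/[-]
after 2 — deliver 3→2: n2:foll/t1/[-]
after 3 — deliver 2→3: ·
after 4 — deliver 3→1: n1:foll/t1/[-]
after 5 — deliver 1→3: n3:lead/t1/[-]
after 6 — deliver 3→0: n0:foll/t1/[-]
after 7 — deliver 0→3: ·
after 8 — propose(3,'y'): n3:lead/t1/[y]
after 9 — deliver 3→2: n2:foll/t1/[y]
after 10 — deliver 2→3: ·
after 11 — deliver 3→0: n0:foll/t1/[y]
after 12 — deliver 0→3: ·
after 13 — deliver 3→0: ·
after 14 — deliver 2→1: ·
after 15 — timeout(1): n1:cand/t2/[-]
after 16 — deliver 0→1: ·
after 17 — crash(1): n1:✗cand/t2/[-]
after 18 — deliver 2→0: ·

3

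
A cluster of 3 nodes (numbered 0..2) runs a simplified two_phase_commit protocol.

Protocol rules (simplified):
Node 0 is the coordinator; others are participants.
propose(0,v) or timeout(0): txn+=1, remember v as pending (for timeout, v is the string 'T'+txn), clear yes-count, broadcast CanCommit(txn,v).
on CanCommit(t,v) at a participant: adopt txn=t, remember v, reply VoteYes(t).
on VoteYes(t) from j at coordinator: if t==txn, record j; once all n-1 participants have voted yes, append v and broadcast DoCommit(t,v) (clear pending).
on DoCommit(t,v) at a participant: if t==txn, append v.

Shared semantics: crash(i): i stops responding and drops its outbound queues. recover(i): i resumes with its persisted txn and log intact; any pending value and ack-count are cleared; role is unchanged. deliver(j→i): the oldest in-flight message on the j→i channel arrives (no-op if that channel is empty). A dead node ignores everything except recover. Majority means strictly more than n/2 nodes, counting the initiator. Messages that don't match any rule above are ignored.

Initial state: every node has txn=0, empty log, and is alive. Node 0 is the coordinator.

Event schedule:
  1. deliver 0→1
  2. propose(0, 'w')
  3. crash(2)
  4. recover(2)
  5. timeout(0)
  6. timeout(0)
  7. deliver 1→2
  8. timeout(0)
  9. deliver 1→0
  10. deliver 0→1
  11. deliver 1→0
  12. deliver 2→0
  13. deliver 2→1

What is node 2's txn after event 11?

[1] deliver 0→1 → ∅
[2] propose(0,'w') → N0(coor t1 [-])
[3] crash(2) → N2(✗part t0 [-])
[4] recover(2) → N2(part t0 [-])
[5] timeout(0) → N0(coor t2 [-])
[6] timeout(0) → N0(coor t3 [-])
[7] deliver 1→2 → ∅
[8] timeout(0) → N0(coor t4 [-])
[9] deliver 1→0 → ∅
[10] deliver 0→1 → N1(part t1 [-])
[11] deliver 1→0 → ∅

0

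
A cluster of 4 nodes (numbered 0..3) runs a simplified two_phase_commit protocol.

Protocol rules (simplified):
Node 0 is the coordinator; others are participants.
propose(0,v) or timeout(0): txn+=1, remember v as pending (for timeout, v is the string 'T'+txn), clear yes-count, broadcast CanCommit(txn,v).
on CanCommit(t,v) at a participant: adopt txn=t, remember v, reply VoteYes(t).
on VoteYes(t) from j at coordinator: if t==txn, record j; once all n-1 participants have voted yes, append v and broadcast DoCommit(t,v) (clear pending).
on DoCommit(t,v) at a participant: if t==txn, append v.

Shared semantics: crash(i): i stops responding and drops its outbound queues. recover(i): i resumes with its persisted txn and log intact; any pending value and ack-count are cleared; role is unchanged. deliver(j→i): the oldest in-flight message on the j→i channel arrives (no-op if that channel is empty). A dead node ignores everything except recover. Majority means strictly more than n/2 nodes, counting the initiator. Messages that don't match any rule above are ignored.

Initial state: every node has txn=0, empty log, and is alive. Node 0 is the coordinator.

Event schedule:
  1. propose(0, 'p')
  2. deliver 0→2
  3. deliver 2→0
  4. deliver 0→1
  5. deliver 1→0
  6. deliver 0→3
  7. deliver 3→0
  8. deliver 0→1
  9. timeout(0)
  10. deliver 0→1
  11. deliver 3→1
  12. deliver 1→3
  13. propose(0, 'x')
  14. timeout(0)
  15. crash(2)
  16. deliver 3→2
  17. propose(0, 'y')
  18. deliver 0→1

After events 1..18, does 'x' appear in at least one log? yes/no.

no

e1 propose(0,'p'): 0[coor,t=1,-]
e2 deliver 0→2: 2[part,t=1,-]
e3 deliver 2→0: ·
e4 deliver 0→1: 1[part,t=1,-]
e5 deliver 1→0: ·
e6 deliver 0→3: 3[part,t=1,-]
e7 deliver 3→0: 0[coor,t=1,p]
e8 deliver 0→1: 1[part,t=1,p]
e9 timeout(0): 0[coor,t=2,p]
e10 deliver 0→1: 1[part,t=2,p]
e11 deliver 3→1: ·
e12 deliver 1→3: ·
e13 propose(0,'x'): 0[coor,t=3,p]
e14 timeout(0): 0[coor,t=4,p]
e15 crash(2): 2[✗part,t=1,-]
e16 deliver 3→2: ·
e17 propose(0,'y'): 0[coor,t=5,p]
e18 deliver 0→1: 1[part,t=3,p]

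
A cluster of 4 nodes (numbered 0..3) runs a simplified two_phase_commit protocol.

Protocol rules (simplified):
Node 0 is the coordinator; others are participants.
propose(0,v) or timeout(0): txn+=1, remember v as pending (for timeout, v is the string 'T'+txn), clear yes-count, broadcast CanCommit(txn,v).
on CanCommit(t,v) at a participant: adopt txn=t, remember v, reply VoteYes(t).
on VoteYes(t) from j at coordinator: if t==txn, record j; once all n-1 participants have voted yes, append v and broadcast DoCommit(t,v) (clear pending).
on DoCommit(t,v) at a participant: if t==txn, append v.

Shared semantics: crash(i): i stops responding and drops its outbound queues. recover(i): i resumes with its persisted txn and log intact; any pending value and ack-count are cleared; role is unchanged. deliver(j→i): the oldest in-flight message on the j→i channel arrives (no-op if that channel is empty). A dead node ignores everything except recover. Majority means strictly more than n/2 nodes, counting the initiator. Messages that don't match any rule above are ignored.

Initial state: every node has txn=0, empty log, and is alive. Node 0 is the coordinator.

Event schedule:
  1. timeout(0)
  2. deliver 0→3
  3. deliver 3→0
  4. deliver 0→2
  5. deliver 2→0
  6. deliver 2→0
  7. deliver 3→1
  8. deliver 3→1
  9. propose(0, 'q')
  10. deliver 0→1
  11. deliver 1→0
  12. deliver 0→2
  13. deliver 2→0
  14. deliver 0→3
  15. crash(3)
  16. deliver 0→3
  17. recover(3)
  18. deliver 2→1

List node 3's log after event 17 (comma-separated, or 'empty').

empty

e1 timeout(0): 0[coor,t=1,-]
e2 deliver 0→3: 3[part,t=1,-]
e3 deliver 3→0: ·
e4 deliver 0→2: 2[part,t=1,-]
e5 deliver 2→0: ·
e6 deliver 2→0: ·
e7 deliver 3→1: ·
e8 deliver 3→1: ·
e9 propose(0,'q'): 0[coor,t=2,-]
e10 deliver 0→1: 1[part,t=1,-]
e11 deliver 1→0: ·
e12 deliver 0→2: 2[part,t=2,-]
e13 deliver 2→0: ·
e14 deliver 0→3: 3[part,t=2,-]
e15 crash(3): 3[✗part,t=2,-]
e16 deliver 0→3: ·
e17 recover(3): 3[part,t=2,-]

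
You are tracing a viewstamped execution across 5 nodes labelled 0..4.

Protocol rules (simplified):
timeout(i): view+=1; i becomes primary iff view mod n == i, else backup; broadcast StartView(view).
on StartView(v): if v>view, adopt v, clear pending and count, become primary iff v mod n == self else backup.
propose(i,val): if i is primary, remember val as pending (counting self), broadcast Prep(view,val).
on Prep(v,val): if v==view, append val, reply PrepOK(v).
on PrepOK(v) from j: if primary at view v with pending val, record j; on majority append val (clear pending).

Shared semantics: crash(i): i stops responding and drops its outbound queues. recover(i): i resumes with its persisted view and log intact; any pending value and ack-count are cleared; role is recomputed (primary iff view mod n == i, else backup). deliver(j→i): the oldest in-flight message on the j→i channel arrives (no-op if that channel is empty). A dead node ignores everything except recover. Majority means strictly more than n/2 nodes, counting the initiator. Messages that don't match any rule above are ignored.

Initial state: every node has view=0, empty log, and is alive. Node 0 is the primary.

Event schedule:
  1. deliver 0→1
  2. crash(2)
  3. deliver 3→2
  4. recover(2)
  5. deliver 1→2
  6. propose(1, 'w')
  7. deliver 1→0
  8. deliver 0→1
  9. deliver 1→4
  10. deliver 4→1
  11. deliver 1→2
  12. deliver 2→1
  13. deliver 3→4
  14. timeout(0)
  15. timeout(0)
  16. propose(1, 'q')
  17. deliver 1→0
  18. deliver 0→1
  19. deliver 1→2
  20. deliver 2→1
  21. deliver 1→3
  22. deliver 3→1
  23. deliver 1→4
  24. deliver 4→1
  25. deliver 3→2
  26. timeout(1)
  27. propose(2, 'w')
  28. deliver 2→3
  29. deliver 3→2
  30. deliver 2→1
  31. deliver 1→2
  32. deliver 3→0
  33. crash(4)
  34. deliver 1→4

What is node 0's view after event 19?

2

e1 deliver 0→1: ·
e2 crash(2): 2[✗back,v=0,-]
e3 deliver 3→2: ·
e4 recover(2): 2[back,v=0,-]
e5 deliver 1→2: ·
e6 propose(1,'w'): ·
e7 deliver 1→0: ·
e8 deliver 0→1: ·
e9 deliver 1→4: ·
e10 deliver 4→1: ·
e11 deliver 1→2: ·
e12 deliver 2→1: ·
e13 deliver 3→4: ·
e14 timeout(0): 0[back,v=1,-]
e15 timeout(0): 0[back,v=2,-]
e16 propose(1,'q'): ·
e17 deliver 1→0: ·
e18 deliver 0→1: 1[prim,v=1,-]
e19 deliver 1→2: ·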